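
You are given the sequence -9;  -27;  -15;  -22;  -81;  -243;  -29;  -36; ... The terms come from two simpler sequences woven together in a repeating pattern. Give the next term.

The slot pattern repeats as AABB (period 4), so there are 2 interleaved tracks.
Subsequence A: -9, -27, -81, -243 — a geometric progression (common ratio 3).
Subsequence B: -15, -22, -29, -36 — subtracting 7 each time.
Position 9 → subsequence A, term 5 = -729.

-729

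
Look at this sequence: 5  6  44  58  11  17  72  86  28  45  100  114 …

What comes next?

73

Positions follow the repeating pattern AABB; grouping by letter gives 2 tracks.
Track A: 5, 6, 11, 17, 28, 45 (a Fibonacci-like recurrence a_n = a_{n-1} + a_{n-2}).
Track B: 44, 58, 72, 86, 100, 114 (linear: a_n = 30 + 14·n).
Position 13 → track A, term 7 = 73.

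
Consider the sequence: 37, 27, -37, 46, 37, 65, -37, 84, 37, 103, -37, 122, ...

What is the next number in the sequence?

The terms cycle through 2 interleaved subsequences.
Track A is 37, -37, 37, -37, 37, -37, which is the oscillation 37·(−1)^(n+1).
Track B is 27, 46, 65, 84, 103, 122, which is adding 19 each time.
Position 13 → track A, term 7 = 37.

37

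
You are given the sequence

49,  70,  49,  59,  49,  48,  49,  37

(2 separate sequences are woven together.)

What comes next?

The terms cycle through 2 interleaved subsequences.
Stream A: 49, 49, 49, 49. Constant 49.
Stream B: 70, 59, 48, 37. Arithmetic with common difference −11.
Position 9 falls in stream A as its term 5, giving 49.

49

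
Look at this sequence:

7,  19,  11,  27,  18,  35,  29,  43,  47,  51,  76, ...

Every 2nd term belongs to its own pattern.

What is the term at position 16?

The terms cycle through 2 interleaved subsequences.
Track A = 7, 11, 18, 29, 47, 76: Fibonacci-style (each term is the sum of the two before it).
Track B = 19, 27, 35, 43, 51: adding 8 each time.
Term 16 comes from track B (its 8th entry): 75.

75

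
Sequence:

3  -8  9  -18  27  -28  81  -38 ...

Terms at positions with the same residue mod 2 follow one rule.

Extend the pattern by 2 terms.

243, -48

Odd-indexed and even-indexed terms follow separate rules.
Track A = 3, 9, 27, 81: powers 3^1, 3^2, 3^3, ….
Track B = -8, -18, -28, -38: arithmetic with common difference −10.
The 9th slot belongs to track A; its 5th term is 243.
Position 10 falls in track B as its term 5, giving -48.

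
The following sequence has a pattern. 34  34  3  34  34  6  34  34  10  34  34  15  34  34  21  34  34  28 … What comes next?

34

Positions follow the repeating pattern AAB; grouping by letter gives 2 tracks.
Subsequence A: 34, 34, 34, 34, 34, 34, 34, 34, 34, 34, 34, 34 (always 34).
Subsequence B: 3, 6, 10, 15, 21, 28 (the triangular numbers T_2, T_3, …).
The 19th slot belongs to subsequence A; its 13th term is 34.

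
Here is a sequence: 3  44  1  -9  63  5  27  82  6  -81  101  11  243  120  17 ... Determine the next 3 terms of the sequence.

-729, 139, 28

Split by position mod 3 into 3 tracks.
Track A = 3, -9, 27, -81, 243: geometric, ×-3 each step.
Track B = 44, 63, 82, 101, 120: arithmetic with common difference +19.
Track C = 1, 5, 6, 11, 17: Fibonacci-style (each term is the sum of the two before it).
Position 16 → track A, term 6 = -729.
Term 17 comes from track B (its 6th entry): 139.
Term 18 comes from track C (its 6th entry): 28.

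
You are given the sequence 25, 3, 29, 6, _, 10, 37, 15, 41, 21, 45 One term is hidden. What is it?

33

The terms cycle through 2 interleaved subsequences.
Stream A: 25, 29, ?, 37, 41, 45. Adding 4 each time.
Stream B: 3, 6, 10, 15, 21. Triangular numbers starting at T_2.
Stream A's pattern makes the blank 33.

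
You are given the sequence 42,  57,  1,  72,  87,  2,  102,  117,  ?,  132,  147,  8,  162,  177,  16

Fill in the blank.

Reading positions in blocks of 3 reveals the pattern AAB — 2 tracks woven together.
Track A: 42, 57, 72, 87, 102, 117, 132, 147, 162, 177 (arithmetic with common difference +15).
Track B: 1, 2, ?, 8, 16 (successive powers of 2).
Track B's pattern makes the blank 4.

4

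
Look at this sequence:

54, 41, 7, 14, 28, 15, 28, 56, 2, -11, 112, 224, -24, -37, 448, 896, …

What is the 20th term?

3584

Positions follow the repeating pattern AABB; grouping by letter gives 2 tracks.
Subsequence A: 54, 41, 28, 15, 2, -11, -24, -37 — arithmetic with common difference −13.
Subsequence B: 7, 14, 28, 56, 112, 224, 448, 896 — geometric with ratio 2.
Position 20 falls in subsequence B as its term 10, giving 3584.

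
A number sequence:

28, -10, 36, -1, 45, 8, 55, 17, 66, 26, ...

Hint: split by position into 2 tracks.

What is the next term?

Odd-indexed and even-indexed terms follow separate rules.
Track A = 28, 36, 45, 55, 66: triangular numbers starting at T_7.
Track B = -10, -1, 8, 17, 26: linear: a_n = -19 + 9·n.
Term 11 comes from track A (its 6th entry): 78.

78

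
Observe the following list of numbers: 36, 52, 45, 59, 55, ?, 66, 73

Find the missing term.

Split by position mod 2 into 2 tracks.
Stream A: 36, 45, 55, 66. Triangular numbers starting at T_8.
Stream B: 52, 59, ?, 73. Arithmetic with common difference +7.
Filling stream B at index 3 by its rule yields 66.

66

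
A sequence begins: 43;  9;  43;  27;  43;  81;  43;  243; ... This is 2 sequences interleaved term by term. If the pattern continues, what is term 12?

2187

Positions 1, 3, 5, … form one subsequence and positions 2, 4, 6, … form another.
Subsequence A: 43, 43, 43, 43. Always 43.
Subsequence B: 9, 27, 81, 243. Powers 3^2, 3^3, 3^4, ….
Position 12 falls in subsequence B as its term 6, giving 2187.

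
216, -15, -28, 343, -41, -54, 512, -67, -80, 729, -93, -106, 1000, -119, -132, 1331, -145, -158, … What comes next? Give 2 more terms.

1728, -171

Positions follow the repeating pattern ABB; grouping by letter gives 2 tracks.
Track A: 216, 343, 512, 729, 1000, 1331 — perfect cubes starting at 6³.
Track B: -15, -28, -41, -54, -67, -80, -93, -106, -119, -132, -145, -158 — subtracting 13 each time.
Position 19 falls in track A as its term 7, giving 1728.
Term 20 comes from track B (its 13th entry): -171.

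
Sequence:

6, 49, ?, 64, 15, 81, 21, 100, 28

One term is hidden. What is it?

10

Odd-indexed and even-indexed terms follow separate rules.
Stream A = 6, ?, 15, 21, 28: the triangular numbers T_3, T_4, ….
Stream B = 49, 64, 81, 100: perfect squares starting at 7².
So the missing entry in stream A is 10.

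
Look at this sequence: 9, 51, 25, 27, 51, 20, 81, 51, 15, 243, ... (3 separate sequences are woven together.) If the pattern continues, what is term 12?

The terms cycle through 3 interleaved subsequences.
Stream A: 9, 27, 81, 243. A geometric progression (common ratio 3).
Stream B: 51, 51, 51. Constant 51.
Stream C: 25, 20, 15. Linear: a_n = 30 − 5·n.
Term 12 comes from stream C (its 4th entry): 10.

10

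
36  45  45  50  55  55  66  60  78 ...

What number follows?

65

Odd-indexed and even-indexed terms follow separate rules.
Stream A: 36, 45, 55, 66, 78 (the triangular numbers T_8, T_9, …).
Stream B: 45, 50, 55, 60 (arithmetic, step +5).
Position 10 → stream B, term 5 = 65.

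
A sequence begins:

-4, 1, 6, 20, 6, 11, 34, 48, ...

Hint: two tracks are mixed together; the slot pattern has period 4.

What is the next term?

16

The slot pattern repeats as AABB (period 4), so there are 2 interleaved tracks.
Stream A: -4, 1, 6, 11 — arithmetic with common difference +5.
Stream B: 6, 20, 34, 48 — adding 14 each time.
Position 9 falls in stream A as its term 5, giving 16.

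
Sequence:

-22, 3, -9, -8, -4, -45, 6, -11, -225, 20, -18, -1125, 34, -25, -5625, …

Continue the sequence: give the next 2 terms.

Read the sequence 3 terms at a time; column i is its own pattern.
Stream A: -22, -8, 6, 20, 34. Adding 14 each time.
Stream B: 3, -4, -11, -18, -25. Subtracting 7 each time.
Stream C: -9, -45, -225, -1125, -5625. Multiplying by 5 each time.
Term 16 comes from stream A (its 6th entry): 48.
Position 17 → stream B, term 6 = -32.

48, -32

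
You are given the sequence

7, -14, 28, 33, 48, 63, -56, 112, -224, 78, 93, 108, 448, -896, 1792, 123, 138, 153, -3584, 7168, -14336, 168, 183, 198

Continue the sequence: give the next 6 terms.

28672, -57344, 114688, 213, 228, 243

Positions follow the repeating pattern AAABBB; grouping by letter gives 2 tracks.
Track A = 7, -14, 28, -56, 112, -224, 448, -896, 1792, -3584, 7168, -14336: a geometric progression (common ratio -2).
Track B = 33, 48, 63, 78, 93, 108, 123, 138, 153, 168, 183, 198: adding 15 each time.
The 25th slot belongs to track A; its 13th term is 28672.
The 26th slot belongs to track A; its 14th term is -57344.
Position 27 falls in track A as its term 15, giving 114688.
The 28th slot belongs to track B; its 13th term is 213.
Position 29 falls in track B as its term 14, giving 228.
Position 30 → track B, term 15 = 243.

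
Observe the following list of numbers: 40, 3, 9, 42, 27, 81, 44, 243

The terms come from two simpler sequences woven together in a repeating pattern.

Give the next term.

729

Positions follow the repeating pattern ABB; grouping by letter gives 2 tracks.
Subsequence A: 40, 42, 44. Linear: a_n = 38 + 2·n.
Subsequence B: 3, 9, 27, 81, 243. Successive powers of 3.
The 9th slot belongs to subsequence B; its 6th term is 729.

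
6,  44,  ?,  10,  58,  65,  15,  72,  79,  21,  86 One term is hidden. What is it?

Reading positions in blocks of 3 reveals the pattern ABB — 2 tracks woven together.
Stream A: 6, 10, 15, 21 — the triangular numbers T_3, T_4, ….
Stream B: 44, ?, 58, 65, 72, 79, 86 — linear: a_n = 37 + 7·n.
The gap is stream B's term 2; the rule gives 51.

51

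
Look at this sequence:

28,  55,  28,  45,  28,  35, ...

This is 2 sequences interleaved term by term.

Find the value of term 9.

Taking every 2nd term gives 2 separate tracks.
Stream A: 28, 28, 28. The constant sequence 28.
Stream B: 55, 45, 35. Linear: a_n = 65 − 10·n.
The 9th slot belongs to stream A; its 5th term is 28.

28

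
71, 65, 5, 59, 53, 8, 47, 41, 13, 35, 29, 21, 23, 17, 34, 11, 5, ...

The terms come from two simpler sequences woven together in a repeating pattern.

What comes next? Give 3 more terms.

Reading positions in blocks of 3 reveals the pattern AAB — 2 tracks woven together.
Track A is 71, 65, 59, 53, 47, 41, 35, 29, 23, 17, 11, 5, which is arithmetic, step −6.
Track B is 5, 8, 13, 21, 34, which is a Fibonacci-like recurrence a_n = a_{n-1} + a_{n-2}.
Term 18 comes from track B (its 6th entry): 55.
The 19th slot belongs to track A; its 13th term is -1.
Term 20 comes from track A (its 14th entry): -7.

55, -1, -7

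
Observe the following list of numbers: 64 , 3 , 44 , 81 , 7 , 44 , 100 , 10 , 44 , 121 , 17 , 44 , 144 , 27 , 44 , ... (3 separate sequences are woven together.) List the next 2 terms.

The terms cycle through 3 interleaved subsequences.
Stream A: 64, 81, 100, 121, 144 — the squares 8², 9², 10², ….
Stream B: 3, 7, 10, 17, 27 — Fibonacci-style (each term is the sum of the two before it).
Stream C: 44, 44, 44, 44, 44 — constant 44.
Position 16 → stream A, term 6 = 169.
Position 17 falls in stream B as its term 6, giving 44.

169, 44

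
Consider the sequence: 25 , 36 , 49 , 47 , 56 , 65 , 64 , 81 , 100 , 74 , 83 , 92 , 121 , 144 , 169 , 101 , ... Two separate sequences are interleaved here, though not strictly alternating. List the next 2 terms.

110, 119

Positions follow the repeating pattern AAABBB; grouping by letter gives 2 tracks.
Track A = 25, 36, 49, 64, 81, 100, 121, 144, 169: perfect squares starting at 5².
Track B = 47, 56, 65, 74, 83, 92, 101: arithmetic, step +9.
Position 17 falls in track B as its term 8, giving 110.
Position 18 → track B, term 9 = 119.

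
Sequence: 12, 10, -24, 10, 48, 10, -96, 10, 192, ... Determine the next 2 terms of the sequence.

10, -384

The terms cycle through 2 interleaved subsequences.
Stream A: 12, -24, 48, -96, 192. Geometric with ratio -2.
Stream B: 10, 10, 10, 10. The constant sequence 10.
Position 10 → stream B, term 5 = 10.
Position 11 → stream A, term 6 = -384.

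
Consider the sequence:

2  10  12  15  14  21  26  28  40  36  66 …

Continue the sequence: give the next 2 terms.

45, 106

The terms cycle through 2 interleaved subsequences.
Track A: 2, 12, 14, 26, 40, 66 (a Fibonacci-like recurrence a_n = a_{n-1} + a_{n-2}).
Track B: 10, 15, 21, 28, 36 (triangular numbers n(n+1)/2 for n = 4, 5, …).
Term 12 comes from track B (its 6th entry): 45.
Position 13 falls in track A as its term 7, giving 106.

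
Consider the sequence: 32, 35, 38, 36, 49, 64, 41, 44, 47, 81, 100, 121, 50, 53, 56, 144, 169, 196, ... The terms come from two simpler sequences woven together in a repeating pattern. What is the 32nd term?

The slot pattern repeats as AAABBB (period 6), so there are 2 interleaved tracks.
Track A = 32, 35, 38, 41, 44, 47, 50, 53, 56: adding 3 each time.
Track B = 36, 49, 64, 81, 100, 121, 144, 169, 196: consecutive squares n² from n = 6.
The 32nd slot belongs to track A; its 17th term is 80.

80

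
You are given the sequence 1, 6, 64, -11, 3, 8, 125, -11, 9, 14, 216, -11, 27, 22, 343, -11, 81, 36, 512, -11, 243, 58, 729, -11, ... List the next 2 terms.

729, 94

Read the sequence 4 terms at a time; column i is its own pattern.
Subsequence A is 1, 3, 9, 27, 81, 243, which is successive powers of 3.
Subsequence B is 6, 8, 14, 22, 36, 58, which is each term equals the sum of the previous two.
Subsequence C is 64, 125, 216, 343, 512, 729, which is the cubes 4³, 5³, 6³, ….
Subsequence D is -11, -11, -11, -11, -11, -11, which is the constant sequence -11.
The 25th slot belongs to subsequence A; its 7th term is 729.
The 26th slot belongs to subsequence B; its 7th term is 94.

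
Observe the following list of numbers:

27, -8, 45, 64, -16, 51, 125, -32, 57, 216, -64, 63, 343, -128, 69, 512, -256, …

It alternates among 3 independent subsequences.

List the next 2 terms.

75, 729

Split by position mod 3: positions 1, 4, 7, … form one track, and each other residue class forms its own.
Track A: 27, 64, 125, 216, 343, 512 (the cubes 3³, 4³, 5³, …).
Track B: -8, -16, -32, -64, -128, -256 (a geometric progression (common ratio 2)).
Track C: 45, 51, 57, 63, 69 (arithmetic, step +6).
Position 18 → track C, term 6 = 75.
Term 19 comes from track A (its 7th entry): 729.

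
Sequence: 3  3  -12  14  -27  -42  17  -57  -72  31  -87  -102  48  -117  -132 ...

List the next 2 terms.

The slot pattern repeats as ABB (period 3), so there are 2 interleaved tracks.
Track A: 3, 14, 17, 31, 48. Each term equals the sum of the previous two.
Track B: 3, -12, -27, -42, -57, -72, -87, -102, -117, -132. Arithmetic with common difference −15.
Term 16 comes from track A (its 6th entry): 79.
Position 17 → track B, term 11 = -147.

79, -147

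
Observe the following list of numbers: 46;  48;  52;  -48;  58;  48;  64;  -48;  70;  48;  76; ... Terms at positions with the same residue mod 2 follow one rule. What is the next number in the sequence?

Split by position mod 2 into 2 tracks.
Subsequence A: 46, 52, 58, 64, 70, 76 (adding 6 each time).
Subsequence B: 48, -48, 48, -48, 48 (alternating ±48).
Position 12 → subsequence B, term 6 = -48.

-48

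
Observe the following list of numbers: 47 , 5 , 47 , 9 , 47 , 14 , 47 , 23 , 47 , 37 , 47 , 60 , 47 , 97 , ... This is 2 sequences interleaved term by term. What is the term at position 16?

Positions 1, 3, 5, … form one subsequence and positions 2, 4, 6, … form another.
Track A = 47, 47, 47, 47, 47, 47, 47: the constant sequence 47.
Track B = 5, 9, 14, 23, 37, 60, 97: Fibonacci-style (each term is the sum of the two before it).
Position 16 falls in track B as its term 8, giving 157.

157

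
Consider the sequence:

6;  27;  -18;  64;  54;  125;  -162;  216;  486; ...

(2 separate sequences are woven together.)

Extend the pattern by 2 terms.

343, -1458

Odd-indexed and even-indexed terms follow separate rules.
Track A: 6, -18, 54, -162, 486. Multiplying by -3 each time.
Track B: 27, 64, 125, 216. The cubes 3³, 4³, 5³, ….
Position 10 falls in track B as its term 5, giving 343.
The 11th slot belongs to track A; its 6th term is -1458.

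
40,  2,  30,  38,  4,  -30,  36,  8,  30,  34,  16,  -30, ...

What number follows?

Read the sequence 3 terms at a time; column i is its own pattern.
Track A: 40, 38, 36, 34 (arithmetic, step −2).
Track B: 2, 4, 8, 16 (powers 2^1, 2^2, 2^3, …).
Track C: 30, -30, 30, -30 (the oscillation 30·(−1)^(n+1)).
The 13th slot belongs to track A; its 5th term is 32.

32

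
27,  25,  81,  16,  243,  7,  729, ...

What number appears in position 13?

Odd-indexed and even-indexed terms follow separate rules.
Track A: 27, 81, 243, 729. Successive powers of 3.
Track B: 25, 16, 7. Subtracting 9 each time.
The 13th slot belongs to track A; its 7th term is 19683.

19683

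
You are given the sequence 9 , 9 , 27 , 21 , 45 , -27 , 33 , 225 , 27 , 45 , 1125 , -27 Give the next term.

57

The terms cycle through 3 interleaved subsequences.
Subsequence A: 9, 21, 33, 45. Arithmetic, step +12.
Subsequence B: 9, 45, 225, 1125. A geometric progression (common ratio 5).
Subsequence C: 27, -27, 27, -27. The oscillation 27·(−1)^(n+1).
The 13th slot belongs to subsequence A; its 5th term is 57.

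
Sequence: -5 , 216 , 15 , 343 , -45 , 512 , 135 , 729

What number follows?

-405

The terms cycle through 2 interleaved subsequences.
Track A = -5, 15, -45, 135: geometric, ×-3 each step.
Track B = 216, 343, 512, 729: the cubes 6³, 7³, 8³, ….
Term 9 comes from track A (its 5th entry): -405.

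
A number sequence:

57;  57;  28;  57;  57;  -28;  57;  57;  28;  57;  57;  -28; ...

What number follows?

57

The slot pattern repeats as AAB (period 3), so there are 2 interleaved tracks.
Track A = 57, 57, 57, 57, 57, 57, 57, 57: always 57.
Track B = 28, -28, 28, -28: alternating ±28.
The 13th slot belongs to track A; its 9th term is 57.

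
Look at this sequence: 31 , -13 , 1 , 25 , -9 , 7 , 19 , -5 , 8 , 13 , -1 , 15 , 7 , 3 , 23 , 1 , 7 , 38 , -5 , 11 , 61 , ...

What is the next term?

-11

Taking every 3rd term gives 3 separate tracks.
Track A: 31, 25, 19, 13, 7, 1, -5. Arithmetic with common difference −6.
Track B: -13, -9, -5, -1, 3, 7, 11. Linear: a_n = -17 + 4·n.
Track C: 1, 7, 8, 15, 23, 38, 61. Fibonacci-style (each term is the sum of the two before it).
The 22nd slot belongs to track A; its 8th term is -11.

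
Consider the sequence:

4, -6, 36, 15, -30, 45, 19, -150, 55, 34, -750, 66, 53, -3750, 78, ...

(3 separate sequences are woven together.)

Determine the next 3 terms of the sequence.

Taking every 3rd term gives 3 separate tracks.
Subsequence A: 4, 15, 19, 34, 53. Fibonacci-style (each term is the sum of the two before it).
Subsequence B: -6, -30, -150, -750, -3750. A geometric progression (common ratio 5).
Subsequence C: 36, 45, 55, 66, 78. The triangular numbers T_8, T_9, ….
The 16th slot belongs to subsequence A; its 6th term is 87.
Term 17 comes from subsequence B (its 6th entry): -18750.
Position 18 → subsequence C, term 6 = 91.

87, -18750, 91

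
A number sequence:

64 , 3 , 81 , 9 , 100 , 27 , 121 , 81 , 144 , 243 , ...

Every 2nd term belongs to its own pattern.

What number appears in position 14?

2187

Taking every 2nd term gives 2 separate tracks.
Track A: 64, 81, 100, 121, 144 (the squares 8², 9², 10², …).
Track B: 3, 9, 27, 81, 243 (powers 3^1, 3^2, 3^3, …).
Term 14 comes from track B (its 7th entry): 2187.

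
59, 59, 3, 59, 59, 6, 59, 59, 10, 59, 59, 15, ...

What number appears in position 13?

The slot pattern repeats as AAB (period 3), so there are 2 interleaved tracks.
Track A is 59, 59, 59, 59, 59, 59, 59, 59, which is the constant sequence 59.
Track B is 3, 6, 10, 15, which is triangular numbers starting at T_2.
The 13th slot belongs to track A; its 9th term is 59.

59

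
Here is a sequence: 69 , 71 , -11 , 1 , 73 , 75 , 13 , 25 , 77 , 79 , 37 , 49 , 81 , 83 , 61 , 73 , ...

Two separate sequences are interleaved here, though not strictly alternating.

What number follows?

Positions follow the repeating pattern AABB; grouping by letter gives 2 tracks.
Track A: 69, 71, 73, 75, 77, 79, 81, 83 — adding 2 each time.
Track B: -11, 1, 13, 25, 37, 49, 61, 73 — arithmetic, step +12.
Position 17 falls in track A as its term 9, giving 85.

85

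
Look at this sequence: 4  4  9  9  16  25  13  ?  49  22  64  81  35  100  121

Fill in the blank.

Positions follow the repeating pattern ABB; grouping by letter gives 2 tracks.
Stream A: 4, 9, 13, 22, 35 — a Fibonacci-like recurrence a_n = a_{n-1} + a_{n-2}.
Stream B: 4, 9, 16, 25, ?, 49, 64, 81, 100, 121 — the squares 2², 3², 4², ….
So the missing entry in stream B is 36.

36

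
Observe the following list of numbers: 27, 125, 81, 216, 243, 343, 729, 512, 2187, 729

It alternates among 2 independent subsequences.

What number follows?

Split by position mod 2 into 2 tracks.
Track A: 27, 81, 243, 729, 2187 (powers of 3).
Track B: 125, 216, 343, 512, 729 (consecutive cubes n³ from n = 5).
The 11th slot belongs to track A; its 6th term is 6561.

6561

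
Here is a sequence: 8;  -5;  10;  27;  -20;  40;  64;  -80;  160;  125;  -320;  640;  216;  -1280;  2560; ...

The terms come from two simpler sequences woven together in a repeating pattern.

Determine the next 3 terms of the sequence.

Reading positions in blocks of 3 reveals the pattern ABB — 2 tracks woven together.
Track A: 8, 27, 64, 125, 216 — the cubes 2³, 3³, 4³, ….
Track B: -5, 10, -20, 40, -80, 160, -320, 640, -1280, 2560 — multiplying by -2 each time.
The 16th slot belongs to track A; its 6th term is 343.
Position 17 → track B, term 11 = -5120.
The 18th slot belongs to track B; its 12th term is 10240.

343, -5120, 10240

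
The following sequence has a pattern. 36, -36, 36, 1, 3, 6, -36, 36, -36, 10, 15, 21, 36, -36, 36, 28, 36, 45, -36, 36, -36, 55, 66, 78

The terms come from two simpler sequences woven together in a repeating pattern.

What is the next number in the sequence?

36

The slot pattern repeats as AAABBB (period 6), so there are 2 interleaved tracks.
Track A: 36, -36, 36, -36, 36, -36, 36, -36, 36, -36, 36, -36 — alternating ±36.
Track B: 1, 3, 6, 10, 15, 21, 28, 36, 45, 55, 66, 78 — triangular numbers starting at T_1.
The 25th slot belongs to track A; its 13th term is 36.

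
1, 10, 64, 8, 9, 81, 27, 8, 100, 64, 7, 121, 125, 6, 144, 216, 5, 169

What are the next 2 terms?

Taking every 3rd term gives 3 separate tracks.
Track A is 1, 8, 27, 64, 125, 216, which is the cubes 1³, 2³, 3³, ….
Track B is 10, 9, 8, 7, 6, 5, which is arithmetic with common difference −1.
Track C is 64, 81, 100, 121, 144, 169, which is consecutive squares n² from n = 8.
The 19th slot belongs to track A; its 7th term is 343.
The 20th slot belongs to track B; its 7th term is 4.

343, 4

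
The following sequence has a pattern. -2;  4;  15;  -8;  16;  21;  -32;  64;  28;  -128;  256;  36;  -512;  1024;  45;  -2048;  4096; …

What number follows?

Reading positions in blocks of 3 reveals the pattern AAB — 2 tracks woven together.
Subsequence A is -2, 4, -8, 16, -32, 64, -128, 256, -512, 1024, -2048, 4096, which is a geometric progression (common ratio -2).
Subsequence B is 15, 21, 28, 36, 45, which is triangular numbers n(n+1)/2 for n = 5, 6, ….
Term 18 comes from subsequence B (its 6th entry): 55.

55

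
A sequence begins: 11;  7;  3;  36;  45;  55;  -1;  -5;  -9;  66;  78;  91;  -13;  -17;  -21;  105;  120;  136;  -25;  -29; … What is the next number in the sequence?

Positions follow the repeating pattern AAABBB; grouping by letter gives 2 tracks.
Track A = 11, 7, 3, -1, -5, -9, -13, -17, -21, -25, -29: arithmetic with common difference −4.
Track B = 36, 45, 55, 66, 78, 91, 105, 120, 136: triangular numbers starting at T_8.
Position 21 → track A, term 12 = -33.

-33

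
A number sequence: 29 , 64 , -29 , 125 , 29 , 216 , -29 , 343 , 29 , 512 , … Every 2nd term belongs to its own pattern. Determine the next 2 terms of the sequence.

Split by position mod 2 into 2 tracks.
Track A: 29, -29, 29, -29, 29 — oscillating between 29 and -29.
Track B: 64, 125, 216, 343, 512 — consecutive cubes n³ from n = 4.
The 11th slot belongs to track A; its 6th term is -29.
The 12th slot belongs to track B; its 6th term is 729.

-29, 729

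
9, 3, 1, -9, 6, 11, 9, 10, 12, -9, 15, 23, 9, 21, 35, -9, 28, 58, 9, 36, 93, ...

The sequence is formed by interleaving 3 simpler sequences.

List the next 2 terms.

-9, 45

The terms cycle through 3 interleaved subsequences.
Track A: 9, -9, 9, -9, 9, -9, 9 — oscillating between 9 and -9.
Track B: 3, 6, 10, 15, 21, 28, 36 — triangular numbers starting at T_2.
Track C: 1, 11, 12, 23, 35, 58, 93 — each term equals the sum of the previous two.
Position 22 falls in track A as its term 8, giving -9.
The 23rd slot belongs to track B; its 8th term is 45.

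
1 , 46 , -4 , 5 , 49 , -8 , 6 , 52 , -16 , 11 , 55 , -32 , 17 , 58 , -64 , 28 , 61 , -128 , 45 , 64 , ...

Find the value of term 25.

118

Taking every 3rd term gives 3 separate tracks.
Track A: 1, 5, 6, 11, 17, 28, 45 — Fibonacci-style (each term is the sum of the two before it).
Track B: 46, 49, 52, 55, 58, 61, 64 — adding 3 each time.
Track C: -4, -8, -16, -32, -64, -128 — geometric with ratio 2.
Position 25 → track A, term 9 = 118.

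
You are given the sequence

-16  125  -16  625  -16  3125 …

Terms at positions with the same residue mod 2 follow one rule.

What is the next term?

Taking every 2nd term gives 2 separate tracks.
Track A: -16, -16, -16 — the constant sequence -16.
Track B: 125, 625, 3125 — successive powers of 5.
Position 7 falls in track A as its term 4, giving -16.

-16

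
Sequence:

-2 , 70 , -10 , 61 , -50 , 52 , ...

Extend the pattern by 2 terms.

-250, 43

Odd-indexed and even-indexed terms follow separate rules.
Track A: -2, -10, -50. A geometric progression (common ratio 5).
Track B: 70, 61, 52. Arithmetic with common difference −9.
Term 7 comes from track A (its 4th entry): -250.
Term 8 comes from track B (its 4th entry): 43.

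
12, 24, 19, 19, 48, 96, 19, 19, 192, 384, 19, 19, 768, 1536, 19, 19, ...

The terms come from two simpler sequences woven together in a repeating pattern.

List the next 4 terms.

Reading positions in blocks of 4 reveals the pattern AABB — 2 tracks woven together.
Subsequence A = 12, 24, 48, 96, 192, 384, 768, 1536: multiplying by 2 each time.
Subsequence B = 19, 19, 19, 19, 19, 19, 19, 19: constant 19.
The 17th slot belongs to subsequence A; its 9th term is 3072.
The 18th slot belongs to subsequence A; its 10th term is 6144.
Position 19 falls in subsequence B as its term 9, giving 19.
Position 20 falls in subsequence B as its term 10, giving 19.

3072, 6144, 19, 19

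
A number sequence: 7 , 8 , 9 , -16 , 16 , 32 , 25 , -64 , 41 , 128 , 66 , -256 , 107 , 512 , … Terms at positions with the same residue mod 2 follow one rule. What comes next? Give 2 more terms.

Odd-indexed and even-indexed terms follow separate rules.
Subsequence A: 7, 9, 16, 25, 41, 66, 107 (a Fibonacci-like recurrence a_n = a_{n-1} + a_{n-2}).
Subsequence B: 8, -16, 32, -64, 128, -256, 512 (a geometric progression (common ratio -2)).
Position 15 falls in subsequence A as its term 8, giving 173.
Position 16 falls in subsequence B as its term 8, giving -1024.

173, -1024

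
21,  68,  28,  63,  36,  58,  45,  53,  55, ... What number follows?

48

Split by position mod 2 into 2 tracks.
Track A: 21, 28, 36, 45, 55 — triangular numbers starting at T_6.
Track B: 68, 63, 58, 53 — subtracting 5 each time.
Term 10 comes from track B (its 5th entry): 48.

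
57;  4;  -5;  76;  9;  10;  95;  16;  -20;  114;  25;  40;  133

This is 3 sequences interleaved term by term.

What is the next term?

The terms cycle through 3 interleaved subsequences.
Stream A = 57, 76, 95, 114, 133: arithmetic with common difference +19.
Stream B = 4, 9, 16, 25: consecutive squares n² from n = 2.
Stream C = -5, 10, -20, 40: geometric with ratio -2.
Term 14 comes from stream B (its 5th entry): 36.

36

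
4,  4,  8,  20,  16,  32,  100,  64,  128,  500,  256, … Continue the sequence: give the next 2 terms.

512, 2500

Positions follow the repeating pattern ABB; grouping by letter gives 2 tracks.
Stream A: 4, 20, 100, 500 (a geometric progression (common ratio 5)).
Stream B: 4, 8, 16, 32, 64, 128, 256 (powers 2^2, 2^3, 2^4, …).
The 12th slot belongs to stream B; its 8th term is 512.
The 13th slot belongs to stream A; its 5th term is 2500.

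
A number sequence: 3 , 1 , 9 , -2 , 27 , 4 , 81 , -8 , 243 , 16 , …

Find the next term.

Split by position mod 2 into 2 tracks.
Stream A: 3, 9, 27, 81, 243 — powers 3^1, 3^2, 3^3, ….
Stream B: 1, -2, 4, -8, 16 — a geometric progression (common ratio -2).
Term 11 comes from stream A (its 6th entry): 729.

729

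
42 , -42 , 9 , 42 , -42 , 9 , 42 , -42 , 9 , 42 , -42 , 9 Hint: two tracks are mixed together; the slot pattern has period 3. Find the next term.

The slot pattern repeats as AAB (period 3), so there are 2 interleaved tracks.
Subsequence A: 42, -42, 42, -42, 42, -42, 42, -42 — alternating ±42.
Subsequence B: 9, 9, 9, 9 — always 9.
The 13th slot belongs to subsequence A; its 9th term is 42.

42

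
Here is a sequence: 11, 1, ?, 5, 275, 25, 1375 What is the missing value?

Split by position mod 2 into 2 tracks.
Track A: 11, ?, 275, 1375 — multiplying by 5 each time.
Track B: 1, 5, 25 — successive powers of 5.
So the missing entry in track A is 55.

55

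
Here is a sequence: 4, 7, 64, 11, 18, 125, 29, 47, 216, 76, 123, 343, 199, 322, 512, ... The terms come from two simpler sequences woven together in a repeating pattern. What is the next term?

521

The slot pattern repeats as AAB (period 3), so there are 2 interleaved tracks.
Stream A = 4, 7, 11, 18, 29, 47, 76, 123, 199, 322: Fibonacci-style (each term is the sum of the two before it).
Stream B = 64, 125, 216, 343, 512: perfect cubes starting at 4³.
Position 16 → stream A, term 11 = 521.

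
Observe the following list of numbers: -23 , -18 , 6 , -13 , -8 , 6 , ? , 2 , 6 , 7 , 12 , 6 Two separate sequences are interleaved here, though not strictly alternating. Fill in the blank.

-3

Positions follow the repeating pattern AAB; grouping by letter gives 2 tracks.
Stream A: -23, -18, -13, -8, ?, 2, 7, 12. Linear: a_n = -28 + 5·n.
Stream B: 6, 6, 6, 6. Always 6.
Filling stream A at index 5 by its rule yields -3.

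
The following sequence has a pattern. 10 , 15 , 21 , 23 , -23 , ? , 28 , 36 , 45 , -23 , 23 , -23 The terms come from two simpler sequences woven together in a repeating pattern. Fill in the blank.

23

The slot pattern repeats as AAABBB (period 6), so there are 2 interleaved tracks.
Stream A: 10, 15, 21, 28, 36, 45 — the triangular numbers T_4, T_5, ….
Stream B: 23, -23, ?, -23, 23, -23 — the oscillation 23·(−1)^(n+1).
Stream B's pattern makes the blank 23.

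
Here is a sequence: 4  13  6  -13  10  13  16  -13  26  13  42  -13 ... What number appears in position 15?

Odd-indexed and even-indexed terms follow separate rules.
Subsequence A: 4, 6, 10, 16, 26, 42 (Fibonacci-style (each term is the sum of the two before it)).
Subsequence B: 13, -13, 13, -13, 13, -13 (oscillating between 13 and -13).
Position 15 → subsequence A, term 8 = 110.

110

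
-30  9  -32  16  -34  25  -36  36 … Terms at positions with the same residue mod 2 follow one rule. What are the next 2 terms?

Split by position mod 2 into 2 tracks.
Stream A: -30, -32, -34, -36 (arithmetic with common difference −2).
Stream B: 9, 16, 25, 36 (consecutive squares n² from n = 3).
Position 9 → stream A, term 5 = -38.
Position 10 → stream B, term 5 = 49.

-38, 49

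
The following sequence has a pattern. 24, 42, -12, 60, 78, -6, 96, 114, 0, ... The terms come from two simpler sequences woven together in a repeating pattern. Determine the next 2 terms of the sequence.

132, 150

Reading positions in blocks of 3 reveals the pattern AAB — 2 tracks woven together.
Stream A = 24, 42, 60, 78, 96, 114: linear: a_n = 6 + 18·n.
Stream B = -12, -6, 0: arithmetic with common difference +6.
The 10th slot belongs to stream A; its 7th term is 132.
Position 11 → stream A, term 8 = 150.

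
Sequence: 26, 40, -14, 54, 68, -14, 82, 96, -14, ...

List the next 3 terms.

Reading positions in blocks of 3 reveals the pattern AAB — 2 tracks woven together.
Subsequence A = 26, 40, 54, 68, 82, 96: adding 14 each time.
Subsequence B = -14, -14, -14: always -14.
Position 10 falls in subsequence A as its term 7, giving 110.
The 11th slot belongs to subsequence A; its 8th term is 124.
Position 12 falls in subsequence B as its term 4, giving -14.

110, 124, -14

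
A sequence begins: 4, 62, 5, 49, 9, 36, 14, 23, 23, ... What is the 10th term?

10

Odd-indexed and even-indexed terms follow separate rules.
Track A: 4, 5, 9, 14, 23 (each term equals the sum of the previous two).
Track B: 62, 49, 36, 23 (linear: a_n = 75 − 13·n).
Position 10 falls in track B as its term 5, giving 10.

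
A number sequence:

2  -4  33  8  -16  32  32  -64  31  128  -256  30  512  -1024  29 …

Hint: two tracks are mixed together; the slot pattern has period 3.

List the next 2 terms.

Reading positions in blocks of 3 reveals the pattern AAB — 2 tracks woven together.
Track A is 2, -4, 8, -16, 32, -64, 128, -256, 512, -1024, which is a geometric progression (common ratio -2).
Track B is 33, 32, 31, 30, 29, which is linear: a_n = 34 − n.
Term 16 comes from track A (its 11th entry): 2048.
The 17th slot belongs to track A; its 12th term is -4096.

2048, -4096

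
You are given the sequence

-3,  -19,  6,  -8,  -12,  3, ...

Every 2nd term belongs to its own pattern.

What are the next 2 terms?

Positions 1, 3, 5, … form one subsequence and positions 2, 4, 6, … form another.
Track A = -3, 6, -12: geometric, ×-2 each step.
Track B = -19, -8, 3: arithmetic with common difference +11.
Term 7 comes from track A (its 4th entry): 24.
The 8th slot belongs to track B; its 4th term is 14.

24, 14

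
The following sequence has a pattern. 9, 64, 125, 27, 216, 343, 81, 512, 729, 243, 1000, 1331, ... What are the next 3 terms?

729, 1728, 2197

Positions follow the repeating pattern ABB; grouping by letter gives 2 tracks.
Track A: 9, 27, 81, 243 (powers of 3).
Track B: 64, 125, 216, 343, 512, 729, 1000, 1331 (consecutive cubes n³ from n = 4).
Term 13 comes from track A (its 5th entry): 729.
Term 14 comes from track B (its 9th entry): 1728.
Position 15 → track B, term 10 = 2197.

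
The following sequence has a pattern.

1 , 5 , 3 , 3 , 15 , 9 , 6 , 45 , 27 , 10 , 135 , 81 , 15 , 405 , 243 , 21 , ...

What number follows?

Split by position mod 3: positions 1, 4, 7, … form one track, and each other residue class forms its own.
Stream A is 1, 3, 6, 10, 15, 21, which is triangular numbers starting at T_1.
Stream B is 5, 15, 45, 135, 405, which is geometric with ratio 3.
Stream C is 3, 9, 27, 81, 243, which is powers 3^1, 3^2, 3^3, ….
Position 17 falls in stream B as its term 6, giving 1215.

1215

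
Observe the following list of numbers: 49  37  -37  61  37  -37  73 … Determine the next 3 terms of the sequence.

The slot pattern repeats as ABB (period 3), so there are 2 interleaved tracks.
Stream A: 49, 61, 73 — adding 12 each time.
Stream B: 37, -37, 37, -37 — alternating ±37.
The 8th slot belongs to stream B; its 5th term is 37.
Position 9 → stream B, term 6 = -37.
Position 10 → stream A, term 4 = 85.

37, -37, 85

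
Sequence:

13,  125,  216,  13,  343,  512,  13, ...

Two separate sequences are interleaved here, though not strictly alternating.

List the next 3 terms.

The slot pattern repeats as ABB (period 3), so there are 2 interleaved tracks.
Subsequence A: 13, 13, 13 — constant 13.
Subsequence B: 125, 216, 343, 512 — consecutive cubes n³ from n = 5.
Position 8 falls in subsequence B as its term 5, giving 729.
The 9th slot belongs to subsequence B; its 6th term is 1000.
Position 10 → subsequence A, term 4 = 13.

729, 1000, 13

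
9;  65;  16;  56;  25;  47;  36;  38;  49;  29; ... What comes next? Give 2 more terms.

64, 20

Taking every 2nd term gives 2 separate tracks.
Track A = 9, 16, 25, 36, 49: consecutive squares n² from n = 3.
Track B = 65, 56, 47, 38, 29: arithmetic, step −9.
Term 11 comes from track A (its 6th entry): 64.
The 12th slot belongs to track B; its 6th term is 20.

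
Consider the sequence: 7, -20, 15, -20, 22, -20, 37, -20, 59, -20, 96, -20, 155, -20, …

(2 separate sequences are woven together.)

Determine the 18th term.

-20

Taking every 2nd term gives 2 separate tracks.
Stream A: 7, 15, 22, 37, 59, 96, 155 — each term equals the sum of the previous two.
Stream B: -20, -20, -20, -20, -20, -20, -20 — the constant sequence -20.
The 18th slot belongs to stream B; its 9th term is -20.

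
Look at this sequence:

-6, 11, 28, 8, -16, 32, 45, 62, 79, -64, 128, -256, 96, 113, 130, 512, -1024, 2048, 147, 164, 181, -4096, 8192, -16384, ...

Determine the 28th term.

Reading positions in blocks of 6 reveals the pattern AAABBB — 2 tracks woven together.
Track A: -6, 11, 28, 45, 62, 79, 96, 113, 130, 147, 164, 181. Linear: a_n = -23 + 17·n.
Track B: 8, -16, 32, -64, 128, -256, 512, -1024, 2048, -4096, 8192, -16384. Geometric with ratio -2.
Position 28 falls in track B as its term 13, giving 32768.

32768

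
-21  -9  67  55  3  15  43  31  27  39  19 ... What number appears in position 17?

75

Positions follow the repeating pattern AABB; grouping by letter gives 2 tracks.
Stream A: -21, -9, 3, 15, 27, 39 — arithmetic, step +12.
Stream B: 67, 55, 43, 31, 19 — arithmetic, step −12.
The 17th slot belongs to stream A; its 9th term is 75.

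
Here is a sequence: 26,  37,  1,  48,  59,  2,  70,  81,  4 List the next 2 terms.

92, 103

The slot pattern repeats as AAB (period 3), so there are 2 interleaved tracks.
Track A: 26, 37, 48, 59, 70, 81 (linear: a_n = 15 + 11·n).
Track B: 1, 2, 4 (successive powers of 2).
Position 10 falls in track A as its term 7, giving 92.
Position 11 → track A, term 8 = 103.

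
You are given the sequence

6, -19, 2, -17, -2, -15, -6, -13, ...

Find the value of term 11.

The terms cycle through 2 interleaved subsequences.
Subsequence A: 6, 2, -2, -6. Linear: a_n = 10 − 4·n.
Subsequence B: -19, -17, -15, -13. Arithmetic, step +2.
Term 11 comes from subsequence A (its 6th entry): -14.

-14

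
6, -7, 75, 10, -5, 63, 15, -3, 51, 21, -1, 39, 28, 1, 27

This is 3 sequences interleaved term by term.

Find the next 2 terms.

36, 3

Read the sequence 3 terms at a time; column i is its own pattern.
Track A: 6, 10, 15, 21, 28. Triangular numbers starting at T_3.
Track B: -7, -5, -3, -1, 1. Arithmetic with common difference +2.
Track C: 75, 63, 51, 39, 27. Subtracting 12 each time.
The 16th slot belongs to track A; its 6th term is 36.
Position 17 → track B, term 6 = 3.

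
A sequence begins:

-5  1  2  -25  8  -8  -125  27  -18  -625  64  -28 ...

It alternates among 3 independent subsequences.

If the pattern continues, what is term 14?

125

Taking every 3rd term gives 3 separate tracks.
Track A: -5, -25, -125, -625 — a geometric progression (common ratio 5).
Track B: 1, 8, 27, 64 — the cubes 1³, 2³, 3³, ….
Track C: 2, -8, -18, -28 — arithmetic with common difference −10.
Position 14 → track B, term 5 = 125.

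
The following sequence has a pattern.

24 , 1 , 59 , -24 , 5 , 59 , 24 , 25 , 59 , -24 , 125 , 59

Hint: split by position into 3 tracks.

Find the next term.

Split by position mod 3 into 3 tracks.
Stream A: 24, -24, 24, -24 (oscillating between 24 and -24).
Stream B: 1, 5, 25, 125 (a geometric progression (common ratio 5)).
Stream C: 59, 59, 59, 59 (the constant sequence 59).
The 13th slot belongs to stream A; its 5th term is 24.

24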